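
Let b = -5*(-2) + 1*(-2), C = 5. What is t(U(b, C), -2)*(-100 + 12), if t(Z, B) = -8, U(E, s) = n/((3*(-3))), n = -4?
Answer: 704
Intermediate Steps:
b = 8 (b = 10 - 2 = 8)
U(E, s) = 4/9 (U(E, s) = -4/(3*(-3)) = -4/(-9) = -4*(-⅑) = 4/9)
t(U(b, C), -2)*(-100 + 12) = -8*(-100 + 12) = -8*(-88) = 704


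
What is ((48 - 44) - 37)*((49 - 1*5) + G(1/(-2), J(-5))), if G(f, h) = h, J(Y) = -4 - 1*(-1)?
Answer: -1353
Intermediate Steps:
J(Y) = -3 (J(Y) = -4 + 1 = -3)
((48 - 44) - 37)*((49 - 1*5) + G(1/(-2), J(-5))) = ((48 - 44) - 37)*((49 - 1*5) - 3) = (4 - 37)*((49 - 5) - 3) = -33*(44 - 3) = -33*41 = -1353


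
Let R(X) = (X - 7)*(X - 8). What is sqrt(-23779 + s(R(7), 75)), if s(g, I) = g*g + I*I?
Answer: I*sqrt(18154) ≈ 134.74*I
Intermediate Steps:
R(X) = (-8 + X)*(-7 + X) (R(X) = (-7 + X)*(-8 + X) = (-8 + X)*(-7 + X))
s(g, I) = I**2 + g**2 (s(g, I) = g**2 + I**2 = I**2 + g**2)
sqrt(-23779 + s(R(7), 75)) = sqrt(-23779 + (75**2 + (56 + 7**2 - 15*7)**2)) = sqrt(-23779 + (5625 + (56 + 49 - 105)**2)) = sqrt(-23779 + (5625 + 0**2)) = sqrt(-23779 + (5625 + 0)) = sqrt(-23779 + 5625) = sqrt(-18154) = I*sqrt(18154)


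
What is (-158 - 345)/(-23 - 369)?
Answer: 503/392 ≈ 1.2832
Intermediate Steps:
(-158 - 345)/(-23 - 369) = -503/(-392) = -503*(-1/392) = 503/392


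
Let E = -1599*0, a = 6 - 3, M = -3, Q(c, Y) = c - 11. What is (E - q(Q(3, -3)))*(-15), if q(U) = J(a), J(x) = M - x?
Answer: -90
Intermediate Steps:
Q(c, Y) = -11 + c
a = 3
E = 0
J(x) = -3 - x
q(U) = -6 (q(U) = -3 - 1*3 = -3 - 3 = -6)
(E - q(Q(3, -3)))*(-15) = (0 - 1*(-6))*(-15) = (0 + 6)*(-15) = 6*(-15) = -90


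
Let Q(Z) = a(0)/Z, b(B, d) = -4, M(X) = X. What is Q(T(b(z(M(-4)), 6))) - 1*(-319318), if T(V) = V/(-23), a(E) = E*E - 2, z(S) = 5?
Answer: 638613/2 ≈ 3.1931e+5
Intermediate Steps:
a(E) = -2 + E² (a(E) = E² - 2 = -2 + E²)
T(V) = -V/23 (T(V) = V*(-1/23) = -V/23)
Q(Z) = -2/Z (Q(Z) = (-2 + 0²)/Z = (-2 + 0)/Z = -2/Z)
Q(T(b(z(M(-4)), 6))) - 1*(-319318) = -2/((-1/23*(-4))) - 1*(-319318) = -2/4/23 + 319318 = -2*23/4 + 319318 = -23/2 + 319318 = 638613/2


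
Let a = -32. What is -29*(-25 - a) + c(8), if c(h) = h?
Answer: -195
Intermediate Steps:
-29*(-25 - a) + c(8) = -29*(-25 - 1*(-32)) + 8 = -29*(-25 + 32) + 8 = -29*7 + 8 = -203 + 8 = -195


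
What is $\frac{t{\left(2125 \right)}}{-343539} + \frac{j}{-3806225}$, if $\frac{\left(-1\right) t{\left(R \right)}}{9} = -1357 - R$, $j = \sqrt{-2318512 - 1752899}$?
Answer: $- \frac{3482}{38171} - \frac{3 i \sqrt{452379}}{3806225} \approx -0.091221 - 0.00053012 i$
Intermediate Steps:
$j = 3 i \sqrt{452379}$ ($j = \sqrt{-4071411} = 3 i \sqrt{452379} \approx 2017.8 i$)
$t{\left(R \right)} = 12213 + 9 R$ ($t{\left(R \right)} = - 9 \left(-1357 - R\right) = 12213 + 9 R$)
$\frac{t{\left(2125 \right)}}{-343539} + \frac{j}{-3806225} = \frac{12213 + 9 \cdot 2125}{-343539} + \frac{3 i \sqrt{452379}}{-3806225} = \left(12213 + 19125\right) \left(- \frac{1}{343539}\right) + 3 i \sqrt{452379} \left(- \frac{1}{3806225}\right) = 31338 \left(- \frac{1}{343539}\right) - \frac{3 i \sqrt{452379}}{3806225} = - \frac{3482}{38171} - \frac{3 i \sqrt{452379}}{3806225}$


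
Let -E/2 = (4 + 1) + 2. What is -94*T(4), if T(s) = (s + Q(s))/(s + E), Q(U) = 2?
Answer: 282/5 ≈ 56.400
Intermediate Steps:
E = -14 (E = -2*((4 + 1) + 2) = -2*(5 + 2) = -2*7 = -14)
T(s) = (2 + s)/(-14 + s) (T(s) = (s + 2)/(s - 14) = (2 + s)/(-14 + s))
-94*T(4) = -94*(2 + 4)/(-14 + 4) = -94*6/(-10) = -(-47)*6/5 = -94*(-⅗) = 282/5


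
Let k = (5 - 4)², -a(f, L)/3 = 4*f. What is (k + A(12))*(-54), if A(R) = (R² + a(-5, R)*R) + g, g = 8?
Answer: -47142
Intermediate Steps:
a(f, L) = -12*f
k = 1 (k = 1² = 1)
A(R) = 8 + R² + 60*R (A(R) = (R² + (-12*(-5))*R) + 8 = (R² + 60*R) + 8 = 8 + R² + 60*R)
(k + A(12))*(-54) = (1 + (8 + 12² + 60*12))*(-54) = (1 + (8 + 144 + 720))*(-54) = (1 + 872)*(-54) = 873*(-54) = -47142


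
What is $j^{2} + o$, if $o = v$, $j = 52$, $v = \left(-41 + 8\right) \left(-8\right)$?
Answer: $2968$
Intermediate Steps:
$v = 264$ ($v = \left(-33\right) \left(-8\right) = 264$)
$o = 264$
$j^{2} + o = 52^{2} + 264 = 2704 + 264 = 2968$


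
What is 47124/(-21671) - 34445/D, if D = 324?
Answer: -761725771/7021404 ≈ -108.49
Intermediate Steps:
47124/(-21671) - 34445/D = 47124/(-21671) - 34445/324 = 47124*(-1/21671) - 34445*1/324 = -47124/21671 - 34445/324 = -761725771/7021404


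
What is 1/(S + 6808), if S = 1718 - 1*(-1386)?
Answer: 1/9912 ≈ 0.00010089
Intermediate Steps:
S = 3104 (S = 1718 + 1386 = 3104)
1/(S + 6808) = 1/(3104 + 6808) = 1/9912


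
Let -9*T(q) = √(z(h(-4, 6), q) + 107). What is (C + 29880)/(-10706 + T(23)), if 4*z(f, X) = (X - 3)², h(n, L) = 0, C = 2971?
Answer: -3165325254/1031565901 + 98553*√23/1031565901 ≈ -3.0680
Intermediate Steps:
z(f, X) = (-3 + X)²/4 (z(f, X) = (X - 3)²/4 = (-3 + X)²/4)
T(q) = -√(107 + (-3 + q)²/4)/9 (T(q) = -√((-3 + q)²/4 + 107)/9 = -√(107 + (-3 + q)²/4)/9)
(C + 29880)/(-10706 + T(23)) = (2971 + 29880)/(-10706 - √(428 + (-3 + 23)²)/18) = 32851/(-10706 - √(428 + 20²)/18) = 32851/(-10706 - √(428 + 400)/18) = 32851/(-10706 - √23/3)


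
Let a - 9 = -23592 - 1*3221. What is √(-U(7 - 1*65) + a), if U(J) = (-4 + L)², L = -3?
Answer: I*√26853 ≈ 163.87*I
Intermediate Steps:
a = -26804 (a = 9 + (-23592 - 1*3221) = 9 + (-23592 - 3221) = 9 - 26813 = -26804)
U(J) = 49 (U(J) = (-4 - 3)² = (-7)² = 49)
√(-U(7 - 1*65) + a) = √(-1*49 - 26804) = √(-49 - 26804) = √(-26853) = I*√26853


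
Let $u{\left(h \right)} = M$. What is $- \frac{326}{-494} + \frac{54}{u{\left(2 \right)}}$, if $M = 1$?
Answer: $\frac{13501}{247} \approx 54.66$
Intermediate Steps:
$u{\left(h \right)} = 1$
$- \frac{326}{-494} + \frac{54}{u{\left(2 \right)}} = - \frac{326}{-494} + \frac{54}{1} = \left(-326\right) \left(- \frac{1}{494}\right) + 54 \cdot 1 = \frac{163}{247} + 54 = \frac{13501}{247}$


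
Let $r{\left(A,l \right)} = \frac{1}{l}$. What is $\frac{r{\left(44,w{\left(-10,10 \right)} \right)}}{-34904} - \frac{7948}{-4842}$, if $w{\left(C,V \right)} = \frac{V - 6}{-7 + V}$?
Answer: $\frac{554826721}{338010336} \approx 1.6414$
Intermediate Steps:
$w{\left(C,V \right)} = \frac{-6 + V}{-7 + V}$
$\frac{r{\left(44,w{\left(-10,10 \right)} \right)}}{-34904} - \frac{7948}{-4842} = \frac{1}{\frac{-6 + 10}{-7 + 10} \left(-34904\right)} - \frac{7948}{-4842} = \frac{1}{\frac{1}{3} \cdot 4} \left(- \frac{1}{34904}\right) - - \frac{3974}{2421} = \frac{1}{\frac{1}{3} \cdot 4} \left(- \frac{1}{34904}\right) + \frac{3974}{2421} = \frac{1}{\frac{4}{3}} \left(- \frac{1}{34904}\right) + \frac{3974}{2421} = \frac{3}{4} \left(- \frac{1}{34904}\right) + \frac{3974}{2421} = - \frac{3}{139616} + \frac{3974}{2421} = \frac{554826721}{338010336}$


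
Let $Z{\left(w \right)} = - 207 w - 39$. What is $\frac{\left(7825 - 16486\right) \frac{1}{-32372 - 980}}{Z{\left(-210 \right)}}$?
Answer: $\frac{2887}{482836904} \approx 5.9792 \cdot 10^{-6}$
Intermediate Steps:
$Z{\left(w \right)} = -39 - 207 w$
$\frac{\left(7825 - 16486\right) \frac{1}{-32372 - 980}}{Z{\left(-210 \right)}} = \frac{\left(7825 - 16486\right) \frac{1}{-32372 - 980}}{-39 - -43470} = \frac{\left(-8661\right) \frac{1}{-33352}}{-39 + 43470} = \frac{\left(-8661\right) \left(- \frac{1}{33352}\right)}{43431} = \frac{8661}{33352} \cdot \frac{1}{43431} = \frac{2887}{482836904}$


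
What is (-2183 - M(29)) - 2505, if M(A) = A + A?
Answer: -4746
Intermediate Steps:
M(A) = 2*A
(-2183 - M(29)) - 2505 = (-2183 - 2*29) - 2505 = (-2183 - 1*58) - 2505 = (-2183 - 58) - 2505 = -2241 - 2505 = -4746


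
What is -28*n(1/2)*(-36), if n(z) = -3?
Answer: -3024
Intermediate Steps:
-28*n(1/2)*(-36) = -28*(-3)*(-36) = 84*(-36) = -3024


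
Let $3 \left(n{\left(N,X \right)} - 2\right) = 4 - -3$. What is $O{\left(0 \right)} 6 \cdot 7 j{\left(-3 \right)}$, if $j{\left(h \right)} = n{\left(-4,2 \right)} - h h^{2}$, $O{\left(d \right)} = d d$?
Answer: $0$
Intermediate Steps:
$O{\left(d \right)} = d^{2}$
$n{\left(N,X \right)} = \frac{13}{3}$ ($n{\left(N,X \right)} = 2 + \frac{4 - -3}{3} = 2 + \frac{4 + 3}{3} = 2 + \frac{1}{3} \cdot 7 = 2 + \frac{7}{3} = \frac{13}{3}$)
$j{\left(h \right)} = \frac{13}{3} - h^{3}$ ($j{\left(h \right)} = \frac{13}{3} - h h^{2} = \frac{13}{3} - h^{3}$)
$O{\left(0 \right)} 6 \cdot 7 j{\left(-3 \right)} = 0^{2} \cdot 6 \cdot 7 \left(\frac{13}{3} - \left(-3\right)^{3}\right) = 0 \cdot 6 \cdot 7 \left(\frac{13}{3} - -27\right) = 0 \cdot 7 \left(\frac{13}{3} + 27\right) = 0 \cdot \frac{94}{3} = 0$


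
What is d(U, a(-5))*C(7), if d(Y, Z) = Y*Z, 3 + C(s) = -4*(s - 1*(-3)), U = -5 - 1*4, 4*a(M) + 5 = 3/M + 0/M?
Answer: -2709/5 ≈ -541.80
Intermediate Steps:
a(M) = -5/4 + 3/(4*M) (a(M) = -5/4 + (3/M + 0/M)/4 = -5/4 + (3/M + 0)/4 = -5/4 + (3/M)/4 = -5/4 + 3/(4*M))
U = -9 (U = -5 - 4 = -9)
C(s) = -15 - 4*s (C(s) = -3 - 4*(s - 1*(-3)) = -3 - 4*(s + 3) = -3 - 4*(3 + s) = -3 + (-12 - 4*s) = -15 - 4*s)
d(U, a(-5))*C(7) = (-9*(3 - 5*(-5))/(4*(-5)))*(-15 - 4*7) = (-9*(-1)*(3 + 25)/(4*5))*(-15 - 28) = -9*(-1)*28/(4*5)*(-43) = -9*(-7/5)*(-43) = (63/5)*(-43) = -2709/5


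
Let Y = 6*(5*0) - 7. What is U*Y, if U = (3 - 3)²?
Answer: 0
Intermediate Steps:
U = 0 (U = 0² = 0)
Y = -7 (Y = 6*0 - 7 = 0 - 7 = -7)
U*Y = 0*(-7) = 0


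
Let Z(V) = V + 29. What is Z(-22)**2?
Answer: 49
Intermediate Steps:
Z(V) = 29 + V
Z(-22)**2 = (29 - 22)**2 = 7**2 = 49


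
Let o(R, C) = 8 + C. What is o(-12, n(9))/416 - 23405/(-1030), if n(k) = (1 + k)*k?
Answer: 491871/21424 ≈ 22.959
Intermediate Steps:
n(k) = k*(1 + k)
o(-12, n(9))/416 - 23405/(-1030) = (8 + 9*(1 + 9))/416 - 23405/(-1030) = (8 + 9*10)*(1/416) - 23405*(-1/1030) = (8 + 90)*(1/416) + 4681/206 = 98*(1/416) + 4681/206 = 49/208 + 4681/206 = 491871/21424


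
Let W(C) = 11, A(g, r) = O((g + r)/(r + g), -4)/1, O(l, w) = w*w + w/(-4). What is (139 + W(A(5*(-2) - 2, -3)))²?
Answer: 22500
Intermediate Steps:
O(l, w) = w² - w/4 (O(l, w) = w² + w*(-¼) = w² - w/4)
A(g, r) = 17 (A(g, r) = -4*(-¼ - 4)/1 = -4*(-17/4)*1 = 17*1 = 17)
(139 + W(A(5*(-2) - 2, -3)))² = (139 + 11)² = 150² = 22500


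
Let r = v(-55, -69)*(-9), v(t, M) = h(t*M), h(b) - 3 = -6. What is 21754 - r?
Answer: 21727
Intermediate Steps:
h(b) = -3 (h(b) = 3 - 6 = -3)
v(t, M) = -3
r = 27 (r = -3*(-9) = 27)
21754 - r = 21754 - 1*27 = 21754 - 27 = 21727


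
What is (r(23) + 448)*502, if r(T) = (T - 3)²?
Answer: 425696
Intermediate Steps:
r(T) = (-3 + T)²
(r(23) + 448)*502 = ((-3 + 23)² + 448)*502 = (20² + 448)*502 = (400 + 448)*502 = 848*502 = 425696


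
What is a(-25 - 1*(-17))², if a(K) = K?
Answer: 64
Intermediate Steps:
a(-25 - 1*(-17))² = (-25 - 1*(-17))² = (-25 + 17)² = (-8)² = 64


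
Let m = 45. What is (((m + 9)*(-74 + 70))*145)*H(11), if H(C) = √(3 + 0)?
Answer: -31320*√3 ≈ -54248.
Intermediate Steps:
H(C) = √3
(((m + 9)*(-74 + 70))*145)*H(11) = (((45 + 9)*(-74 + 70))*145)*√3 = ((54*(-4))*145)*√3 = (-216*145)*√3 = -31320*√3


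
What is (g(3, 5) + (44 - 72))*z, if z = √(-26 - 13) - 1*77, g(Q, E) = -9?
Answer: 2849 - 37*I*√39 ≈ 2849.0 - 231.06*I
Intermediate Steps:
z = -77 + I*√39 (z = √(-39) - 77 = I*√39 - 77 = -77 + I*√39 ≈ -77.0 + 6.245*I)
(g(3, 5) + (44 - 72))*z = (-9 + (44 - 72))*(-77 + I*√39) = (-9 - 28)*(-77 + I*√39) = -37*(-77 + I*√39) = 2849 - 37*I*√39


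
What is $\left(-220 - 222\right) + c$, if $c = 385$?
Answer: $-57$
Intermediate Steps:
$\left(-220 - 222\right) + c = \left(-220 - 222\right) + 385 = -442 + 385 = -57$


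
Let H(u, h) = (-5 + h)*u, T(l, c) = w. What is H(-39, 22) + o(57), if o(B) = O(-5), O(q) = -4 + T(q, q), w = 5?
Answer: -662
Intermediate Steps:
T(l, c) = 5
O(q) = 1 (O(q) = -4 + 5 = 1)
o(B) = 1
H(u, h) = u*(-5 + h)
H(-39, 22) + o(57) = -39*(-5 + 22) + 1 = -39*17 + 1 = -663 + 1 = -662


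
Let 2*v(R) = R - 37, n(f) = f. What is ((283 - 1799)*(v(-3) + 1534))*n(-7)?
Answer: 16066568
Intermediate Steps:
v(R) = -37/2 + R/2 (v(R) = (R - 37)/2 = (-37 + R)/2 = -37/2 + R/2)
((283 - 1799)*(v(-3) + 1534))*n(-7) = ((283 - 1799)*((-37/2 + (½)*(-3)) + 1534))*(-7) = -1516*((-37/2 - 3/2) + 1534)*(-7) = -1516*(-20 + 1534)*(-7) = -1516*1514*(-7) = -2295224*(-7) = 16066568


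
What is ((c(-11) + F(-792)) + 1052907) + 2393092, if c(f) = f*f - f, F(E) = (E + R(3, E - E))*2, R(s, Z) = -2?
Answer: 3444543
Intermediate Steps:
F(E) = -4 + 2*E (F(E) = (E - 2)*2 = (-2 + E)*2 = -4 + 2*E)
c(f) = f**2 - f
((c(-11) + F(-792)) + 1052907) + 2393092 = ((-11*(-1 - 11) + (-4 + 2*(-792))) + 1052907) + 2393092 = ((-11*(-12) + (-4 - 1584)) + 1052907) + 2393092 = ((132 - 1588) + 1052907) + 2393092 = (-1456 + 1052907) + 2393092 = 1051451 + 2393092 = 3444543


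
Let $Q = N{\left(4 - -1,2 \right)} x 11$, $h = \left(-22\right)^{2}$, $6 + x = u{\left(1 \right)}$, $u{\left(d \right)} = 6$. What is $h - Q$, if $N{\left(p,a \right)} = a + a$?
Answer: $484$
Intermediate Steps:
$x = 0$ ($x = -6 + 6 = 0$)
$N{\left(p,a \right)} = 2 a$
$h = 484$
$Q = 0$ ($Q = 2 \cdot 2 \cdot 0 \cdot 11 = 4 \cdot 0 \cdot 11 = 0 \cdot 11 = 0$)
$h - Q = 484 - 0 = 484 + 0 = 484$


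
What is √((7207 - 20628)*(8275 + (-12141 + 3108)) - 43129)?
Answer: √10129989 ≈ 3182.8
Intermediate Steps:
√((7207 - 20628)*(8275 + (-12141 + 3108)) - 43129) = √(-13421*(8275 - 9033) - 43129) = √(-13421*(-758) - 43129) = √(10173118 - 43129) = √10129989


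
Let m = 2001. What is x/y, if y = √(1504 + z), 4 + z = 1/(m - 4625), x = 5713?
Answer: 45704*√161375959/3935999 ≈ 147.51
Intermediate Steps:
z = -10497/2624 (z = -4 + 1/(2001 - 4625) = -4 + 1/(-2624) = -4 - 1/2624 = -10497/2624 ≈ -4.0004)
y = √161375959/328 (y = √(1504 - 10497/2624) = √(3935999/2624) = √161375959/328 ≈ 38.730)
x/y = 5713/((√161375959/328)) = 5713*(8*√161375959/3935999) = 45704*√161375959/3935999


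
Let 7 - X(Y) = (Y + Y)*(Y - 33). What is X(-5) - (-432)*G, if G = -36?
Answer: -15925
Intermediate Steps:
X(Y) = 7 - 2*Y*(-33 + Y) (X(Y) = 7 - (Y + Y)*(Y - 33) = 7 - 2*Y*(-33 + Y))
X(-5) - (-432)*G = (7 - 2*(-5)² + 66*(-5)) - (-432)*(-36) = (7 - 2*25 - 330) - 1*15552 = (7 - 50 - 330) - 15552 = -373 - 15552 = -15925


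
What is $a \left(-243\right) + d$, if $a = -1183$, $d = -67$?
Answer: $287402$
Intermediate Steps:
$a \left(-243\right) + d = \left(-1183\right) \left(-243\right) - 67 = 287469 - 67 = 287402$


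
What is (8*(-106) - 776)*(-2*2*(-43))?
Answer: -279328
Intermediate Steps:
(8*(-106) - 776)*(-2*2*(-43)) = (-848 - 776)*(-4*(-43)) = -1624*172 = -279328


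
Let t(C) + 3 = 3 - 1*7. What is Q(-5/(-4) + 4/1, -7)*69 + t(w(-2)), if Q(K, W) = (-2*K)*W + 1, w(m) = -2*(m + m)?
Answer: 10267/2 ≈ 5133.5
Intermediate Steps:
w(m) = -4*m
t(C) = -7 (t(C) = -3 + (3 - 1*7) = -3 + (3 - 7) = -3 - 4 = -7)
Q(K, W) = 1 - 2*K*W (Q(K, W) = -2*K*W + 1 = 1 - 2*K*W)
Q(-5/(-4) + 4/1, -7)*69 + t(w(-2)) = (1 - 2*(-5/(-4) + 4/1)*(-7))*69 - 7 = (1 - 2*(-5*(-¼) + 4*1)*(-7))*69 - 7 = (1 - 2*(5/4 + 4)*(-7))*69 - 7 = (1 - 2*21/4*(-7))*69 - 7 = (1 + 147/2)*69 - 7 = (149/2)*69 - 7 = 10281/2 - 7 = 10267/2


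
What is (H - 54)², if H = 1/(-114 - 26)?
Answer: 57168721/19600 ≈ 2916.8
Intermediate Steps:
H = -1/140 (H = 1/(-140) = -1/140 ≈ -0.0071429)
(H - 54)² = (-1/140 - 54)² = (-7561/140)² = 57168721/19600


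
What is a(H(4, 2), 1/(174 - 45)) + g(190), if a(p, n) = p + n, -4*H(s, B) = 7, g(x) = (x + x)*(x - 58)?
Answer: 25881661/516 ≈ 50158.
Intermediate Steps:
g(x) = 2*x*(-58 + x) (g(x) = (2*x)*(-58 + x) = 2*x*(-58 + x))
H(s, B) = -7/4 (H(s, B) = -¼*7 = -7/4)
a(p, n) = n + p
a(H(4, 2), 1/(174 - 45)) + g(190) = (1/(174 - 45) - 7/4) + 2*190*(-58 + 190) = (1/129 - 7/4) + 2*190*132 = (1/129 - 7/4) + 50160 = -899/516 + 50160 = 25881661/516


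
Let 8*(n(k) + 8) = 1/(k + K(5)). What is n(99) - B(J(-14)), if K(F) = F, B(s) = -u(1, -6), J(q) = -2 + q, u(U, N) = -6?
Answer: -11647/832 ≈ -13.999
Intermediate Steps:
B(s) = 6 (B(s) = -1*(-6) = 6)
n(k) = -8 + 1/(8*(5 + k)) (n(k) = -8 + 1/(8*(k + 5)) = -8 + 1/(8*(5 + k)))
n(99) - B(J(-14)) = (-319 - 64*99)/(8*(5 + 99)) - 1*6 = (1/8)*(-319 - 6336)/104 - 6 = (1/8)*(1/104)*(-6655) - 6 = -6655/832 - 6 = -11647/832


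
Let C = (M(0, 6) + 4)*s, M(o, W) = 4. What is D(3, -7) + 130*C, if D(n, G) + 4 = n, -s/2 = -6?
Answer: 12479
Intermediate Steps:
s = 12 (s = -2*(-6) = 12)
D(n, G) = -4 + n
C = 96 (C = (4 + 4)*12 = 8*12 = 96)
D(3, -7) + 130*C = (-4 + 3) + 130*96 = -1 + 12480 = 12479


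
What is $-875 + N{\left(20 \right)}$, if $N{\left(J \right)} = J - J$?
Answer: $-875$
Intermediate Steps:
$N{\left(J \right)} = 0$
$-875 + N{\left(20 \right)} = -875 + 0 = -875$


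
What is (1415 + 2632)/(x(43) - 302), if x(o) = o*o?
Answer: 4047/1547 ≈ 2.6160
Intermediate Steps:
x(o) = o**2
(1415 + 2632)/(x(43) - 302) = (1415 + 2632)/(43**2 - 302) = 4047/(1849 - 302) = 4047/1547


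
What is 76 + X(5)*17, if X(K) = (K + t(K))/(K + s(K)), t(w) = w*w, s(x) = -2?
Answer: 246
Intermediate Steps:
t(w) = w**2
X(K) = (K + K**2)/(-2 + K) (X(K) = (K + K**2)/(K - 2) = (K + K**2)/(-2 + K))
76 + X(5)*17 = 76 + (5*(1 + 5)/(-2 + 5))*17 = 76 + (5*6/3)*17 = 76 + (5*(1/3)*6)*17 = 76 + 10*17 = 76 + 170 = 246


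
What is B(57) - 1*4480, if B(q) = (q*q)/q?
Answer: -4423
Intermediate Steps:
B(q) = q (B(q) = q²/q = q)
B(57) - 1*4480 = 57 - 1*4480 = 57 - 4480 = -4423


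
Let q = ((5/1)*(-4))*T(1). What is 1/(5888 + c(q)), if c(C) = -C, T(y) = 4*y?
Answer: 1/5968 ≈ 0.00016756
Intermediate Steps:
q = -80 (q = ((5/1)*(-4))*(4*1) = ((5*1)*(-4))*4 = (5*(-4))*4 = -20*4 = -80)
1/(5888 + c(q)) = 1/(5888 - 1*(-80)) = 1/(5888 + 80) = 1/5968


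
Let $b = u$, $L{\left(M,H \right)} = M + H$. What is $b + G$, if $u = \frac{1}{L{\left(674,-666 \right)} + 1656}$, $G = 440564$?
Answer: $\frac{733098497}{1664} \approx 4.4056 \cdot 10^{5}$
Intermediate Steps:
$L{\left(M,H \right)} = H + M$
$u = \frac{1}{1664}$ ($u = \frac{1}{\left(-666 + 674\right) + 1656} = \frac{1}{8 + 1656} = \frac{1}{1664} \approx 0.00060096$)
$b = \frac{1}{1664} \approx 0.00060096$
$b + G = \frac{1}{1664} + 440564 = \frac{733098497}{1664}$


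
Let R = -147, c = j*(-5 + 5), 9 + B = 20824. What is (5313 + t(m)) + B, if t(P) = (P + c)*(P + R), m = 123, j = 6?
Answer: 23176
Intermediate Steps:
B = 20815 (B = -9 + 20824 = 20815)
c = 0 (c = 6*(-5 + 5) = 6*0 = 0)
t(P) = P*(-147 + P) (t(P) = (P + 0)*(P - 147) = P*(-147 + P))
(5313 + t(m)) + B = (5313 + 123*(-147 + 123)) + 20815 = (5313 + 123*(-24)) + 20815 = (5313 - 2952) + 20815 = 2361 + 20815 = 23176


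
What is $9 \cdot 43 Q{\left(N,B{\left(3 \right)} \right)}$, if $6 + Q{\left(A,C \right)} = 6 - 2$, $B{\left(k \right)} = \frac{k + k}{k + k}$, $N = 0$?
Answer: $-774$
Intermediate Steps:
$B{\left(k \right)} = 1$ ($B{\left(k \right)} = \frac{2 k}{2 k} = 2 k \frac{1}{2 k} = 1$)
$Q{\left(A,C \right)} = -2$ ($Q{\left(A,C \right)} = -6 + \left(6 - 2\right) = -6 + 4 = -2$)
$9 \cdot 43 Q{\left(N,B{\left(3 \right)} \right)} = 9 \cdot 43 \left(-2\right) = 387 \left(-2\right) = -774$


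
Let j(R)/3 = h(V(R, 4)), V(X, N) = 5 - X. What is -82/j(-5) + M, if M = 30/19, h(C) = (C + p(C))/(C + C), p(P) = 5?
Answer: -5962/171 ≈ -34.865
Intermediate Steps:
h(C) = (5 + C)/(2*C) (h(C) = (C + 5)/(C + C) = (5 + C)/((2*C)) = (5 + C)*(1/(2*C)) = (5 + C)/(2*C))
j(R) = 3*(10 - R)/(2*(5 - R)) (j(R) = 3*((5 + (5 - R))/(2*(5 - R))) = 3*((10 - R)/(2*(5 - R))) = 3*(10 - R)/(2*(5 - R)))
M = 30/19 (M = 30*(1/19) = 30/19 ≈ 1.5789)
-82/j(-5) + M = -82/(3*(-10 - 5)/(2*(-5 - 5))) + 30/19 = -82/((3/2)*(-15)/(-10)) + 30/19 = -82/((3/2)*(-⅒)*(-15)) + 30/19 = -82/(9/4) + 30/19 = (4/9)*(-82) + 30/19 = -328/9 + 30/19 = -5962/171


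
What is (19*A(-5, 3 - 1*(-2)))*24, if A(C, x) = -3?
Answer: -1368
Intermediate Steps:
(19*A(-5, 3 - 1*(-2)))*24 = (19*(-3))*24 = -57*24 = -1368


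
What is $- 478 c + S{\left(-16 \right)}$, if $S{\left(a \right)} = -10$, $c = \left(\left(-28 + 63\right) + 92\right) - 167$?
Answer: $19110$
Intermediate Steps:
$c = -40$ ($c = \left(35 + 92\right) - 167 = 127 - 167 = -40$)
$- 478 c + S{\left(-16 \right)} = \left(-478\right) \left(-40\right) - 10 = 19120 - 10 = 19110$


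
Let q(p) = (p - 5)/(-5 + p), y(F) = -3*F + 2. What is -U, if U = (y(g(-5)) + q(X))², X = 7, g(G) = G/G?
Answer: 0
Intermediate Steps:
g(G) = 1
y(F) = 2 - 3*F
q(p) = 1 (q(p) = (-5 + p)/(-5 + p) = 1)
U = 0 (U = ((2 - 3*1) + 1)² = ((2 - 3) + 1)² = (-1 + 1)² = 0² = 0)
-U = -1*0 = 0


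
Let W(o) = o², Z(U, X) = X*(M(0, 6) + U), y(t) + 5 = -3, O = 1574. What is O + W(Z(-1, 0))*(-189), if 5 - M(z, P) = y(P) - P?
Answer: 1574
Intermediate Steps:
y(t) = -8 (y(t) = -5 - 3 = -8)
M(z, P) = 13 + P (M(z, P) = 5 - (-8 - P) = 5 + (8 + P) = 13 + P)
Z(U, X) = X*(19 + U) (Z(U, X) = X*((13 + 6) + U) = X*(19 + U))
O + W(Z(-1, 0))*(-189) = 1574 + (0*(19 - 1))²*(-189) = 1574 + (0*18)²*(-189) = 1574 + 0²*(-189) = 1574 + 0*(-189) = 1574 + 0 = 1574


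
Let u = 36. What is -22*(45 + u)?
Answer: -1782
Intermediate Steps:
-22*(45 + u) = -22*(45 + 36) = -22*81 = -1782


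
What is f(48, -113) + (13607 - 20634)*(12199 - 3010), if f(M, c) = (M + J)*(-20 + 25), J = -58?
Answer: -64571153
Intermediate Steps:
f(M, c) = -290 + 5*M (f(M, c) = (M - 58)*(-20 + 25) = (-58 + M)*5 = -290 + 5*M)
f(48, -113) + (13607 - 20634)*(12199 - 3010) = (-290 + 5*48) + (13607 - 20634)*(12199 - 3010) = (-290 + 240) - 7027*9189 = -50 - 64571103 = -64571153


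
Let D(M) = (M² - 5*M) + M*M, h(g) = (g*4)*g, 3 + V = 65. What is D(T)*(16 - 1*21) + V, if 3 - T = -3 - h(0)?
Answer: -148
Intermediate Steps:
V = 62 (V = -3 + 65 = 62)
h(g) = 4*g² (h(g) = (4*g)*g = 4*g²)
T = 6 (T = 3 - (-3 - 4*0²) = 3 - (-3 - 4*0) = 3 - (-3 - 1*0) = 3 - (-3 + 0) = 3 - 1*(-3) = 3 + 3 = 6)
D(M) = -5*M + 2*M² (D(M) = (M² - 5*M) + M² = -5*M + 2*M²)
D(T)*(16 - 1*21) + V = (6*(-5 + 2*6))*(16 - 1*21) + 62 = (6*(-5 + 12))*(16 - 21) + 62 = (6*7)*(-5) + 62 = 42*(-5) + 62 = -210 + 62 = -148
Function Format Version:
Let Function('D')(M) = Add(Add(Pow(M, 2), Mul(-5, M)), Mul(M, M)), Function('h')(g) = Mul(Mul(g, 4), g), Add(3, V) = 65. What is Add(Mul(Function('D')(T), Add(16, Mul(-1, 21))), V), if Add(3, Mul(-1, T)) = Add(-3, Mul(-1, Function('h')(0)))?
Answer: -148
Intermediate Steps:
V = 62 (V = Add(-3, 65) = 62)
Function('h')(g) = Mul(4, Pow(g, 2)) (Function('h')(g) = Mul(Mul(4, g), g) = Mul(4, Pow(g, 2)))
T = 6 (T = Add(3, Mul(-1, Add(-3, Mul(-1, Mul(4, Pow(0, 2)))))) = Add(3, Mul(-1, Add(-3, Mul(-1, Mul(4, 0))))) = Add(3, Mul(-1, Add(-3, Mul(-1, 0)))) = Add(3, Mul(-1, Add(-3, 0))) = Add(3, Mul(-1, -3)) = Add(3, 3) = 6)
Function('D')(M) = Add(Mul(-5, M), Mul(2, Pow(M, 2))) (Function('D')(M) = Add(Add(Pow(M, 2), Mul(-5, M)), Pow(M, 2)) = Add(Mul(-5, M), Mul(2, Pow(M, 2))))
Add(Mul(Function('D')(T), Add(16, Mul(-1, 21))), V) = Add(Mul(Mul(6, Add(-5, Mul(2, 6))), Add(16, Mul(-1, 21))), 62) = Add(Mul(Mul(6, Add(-5, 12)), Add(16, -21)), 62) = Add(Mul(Mul(6, 7), -5), 62) = Add(Mul(42, -5), 62) = Add(-210, 62) = -148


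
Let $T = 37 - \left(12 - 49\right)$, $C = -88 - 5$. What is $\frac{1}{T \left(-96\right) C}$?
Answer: $\frac{1}{660672} \approx 1.5136 \cdot 10^{-6}$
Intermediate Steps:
$C = -93$ ($C = -88 - 5 = -93$)
$T = 74$ ($T = 37 - -37 = 37 + 37 = 74$)
$\frac{1}{T \left(-96\right) C} = \frac{1}{74 \left(-96\right) \left(-93\right)} = \frac{1}{\left(-7104\right) \left(-93\right)} = \frac{1}{660672}$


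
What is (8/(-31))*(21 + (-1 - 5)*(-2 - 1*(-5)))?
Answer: -24/31 ≈ -0.77419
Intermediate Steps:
(8/(-31))*(21 + (-1 - 5)*(-2 - 1*(-5))) = (8*(-1/31))*(21 - 6*(-2 + 5)) = -8*(21 - 6*3)/31 = -8*(21 - 18)/31 = -8/31*3 = -24/31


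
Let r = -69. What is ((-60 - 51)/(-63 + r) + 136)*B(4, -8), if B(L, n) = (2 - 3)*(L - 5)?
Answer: 6021/44 ≈ 136.84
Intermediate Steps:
B(L, n) = 5 - L (B(L, n) = -(-5 + L) = 5 - L)
((-60 - 51)/(-63 + r) + 136)*B(4, -8) = ((-60 - 51)/(-63 - 69) + 136)*(5 - 1*4) = (-111/(-132) + 136)*(5 - 4) = (-111*(-1/132) + 136)*1 = (37/44 + 136)*1 = (6021/44)*1 = 6021/44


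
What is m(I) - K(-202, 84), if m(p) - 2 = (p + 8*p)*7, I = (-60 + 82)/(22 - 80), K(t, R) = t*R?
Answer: 491437/29 ≈ 16946.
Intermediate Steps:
K(t, R) = R*t
I = -11/29 (I = 22/(-58) = 22*(-1/58) = -11/29 ≈ -0.37931)
m(p) = 2 + 63*p (m(p) = 2 + (p + 8*p)*7 = 2 + (9*p)*7 = 2 + 63*p)
m(I) - K(-202, 84) = (2 + 63*(-11/29)) - 84*(-202) = (2 - 693/29) - 1*(-16968) = -635/29 + 16968 = 491437/29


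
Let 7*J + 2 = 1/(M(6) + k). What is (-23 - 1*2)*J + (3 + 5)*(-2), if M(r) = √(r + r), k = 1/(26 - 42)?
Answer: -190802/21497 - 12800*√3/21497 ≈ -9.9071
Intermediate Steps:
k = -1/16 (k = 1/(-16) = -1/16 ≈ -0.062500)
M(r) = √2*√r (M(r) = √(2*r) = √2*√r)
J = -2/7 + 1/(7*(-1/16 + 2*√3)) (J = -2/7 + 1/(7*(√2*√6 - 1/16)) = -2/7 + 1/(7*(2*√3 - 1/16)) = -2/7 + 1/(7*(-1/16 + 2*√3)) ≈ -0.24372)
(-23 - 1*2)*J + (3 + 5)*(-2) = (-23 - 1*2)*(-6126/21497 + 512*√3/21497) + (3 + 5)*(-2) = (-23 - 2)*(-6126/21497 + 512*√3/21497) + 8*(-2) = -25*(-6126/21497 + 512*√3/21497) - 16 = (153150/21497 - 12800*√3/21497) - 16 = -190802/21497 - 12800*√3/21497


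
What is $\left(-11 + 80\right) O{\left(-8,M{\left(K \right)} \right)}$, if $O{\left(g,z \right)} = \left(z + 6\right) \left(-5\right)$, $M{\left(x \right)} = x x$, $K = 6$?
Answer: $-14490$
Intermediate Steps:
$M{\left(x \right)} = x^{2}$
$O{\left(g,z \right)} = -30 - 5 z$ ($O{\left(g,z \right)} = \left(6 + z\right) \left(-5\right) = -30 - 5 z$)
$\left(-11 + 80\right) O{\left(-8,M{\left(K \right)} \right)} = \left(-11 + 80\right) \left(-30 - 5 \cdot 6^{2}\right) = 69 \left(-30 - 180\right) = 69 \left(-210\right) = -14490$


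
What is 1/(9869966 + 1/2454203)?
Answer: 2454203/24222900167099 ≈ 1.0132e-7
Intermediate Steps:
1/(9869966 + 1/2454203) = 1/(24222900167099/2454203) = 2454203/24222900167099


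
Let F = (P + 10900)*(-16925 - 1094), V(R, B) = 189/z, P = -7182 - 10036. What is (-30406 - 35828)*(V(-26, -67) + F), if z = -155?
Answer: -1168753660545114/155 ≈ -7.5403e+12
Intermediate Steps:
P = -17218
V(R, B) = -189/155 (V(R, B) = 189/(-155) = 189*(-1/155) = -189/155)
F = 113844042 (F = (-17218 + 10900)*(-16925 - 1094) = -6318*(-18019) = 113844042)
(-30406 - 35828)*(V(-26, -67) + F) = (-30406 - 35828)*(-189/155 + 113844042) = -66234*17645826321/155 = -1168753660545114/155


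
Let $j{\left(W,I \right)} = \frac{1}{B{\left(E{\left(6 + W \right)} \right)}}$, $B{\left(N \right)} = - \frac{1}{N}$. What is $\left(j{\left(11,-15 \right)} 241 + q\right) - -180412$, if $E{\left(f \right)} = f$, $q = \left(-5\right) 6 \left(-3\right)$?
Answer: $176405$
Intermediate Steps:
$q = 90$ ($q = \left(-30\right) \left(-3\right) = 90$)
$j{\left(W,I \right)} = -6 - W$ ($j{\left(W,I \right)} = \frac{1}{\left(-1\right) \frac{1}{6 + W}} = -6 - W$)
$\left(j{\left(11,-15 \right)} 241 + q\right) - -180412 = \left(\left(-6 - 11\right) 241 + 90\right) - -180412 = \left(\left(-6 - 11\right) 241 + 90\right) + 180412 = \left(\left(-17\right) 241 + 90\right) + 180412 = \left(-4097 + 90\right) + 180412 = -4007 + 180412 = 176405$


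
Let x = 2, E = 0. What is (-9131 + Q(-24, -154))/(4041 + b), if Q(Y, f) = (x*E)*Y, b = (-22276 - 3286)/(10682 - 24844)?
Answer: -64656611/28627102 ≈ -2.2586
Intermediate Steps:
b = 12781/7081 (b = -25562/(-14162) = -25562*(-1/14162) = 12781/7081 ≈ 1.8050)
Q(Y, f) = 0 (Q(Y, f) = (2*0)*Y = 0*Y = 0)
(-9131 + Q(-24, -154))/(4041 + b) = (-9131 + 0)/(4041 + 12781/7081) = -9131/28627102/7081 = -9131*7081/28627102 = -64656611/28627102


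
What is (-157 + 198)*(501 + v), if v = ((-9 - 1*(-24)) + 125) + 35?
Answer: 27716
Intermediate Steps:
v = 175 (v = ((-9 + 24) + 125) + 35 = (15 + 125) + 35 = 140 + 35 = 175)
(-157 + 198)*(501 + v) = (-157 + 198)*(501 + 175) = 41*676 = 27716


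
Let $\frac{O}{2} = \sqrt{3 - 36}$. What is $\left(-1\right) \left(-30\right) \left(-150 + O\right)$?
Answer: $-4500 + 60 i \sqrt{33} \approx -4500.0 + 344.67 i$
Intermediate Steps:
$O = 2 i \sqrt{33}$ ($O = 2 \sqrt{3 - 36} = 2 \sqrt{-33} = 2 i \sqrt{33} \approx 11.489 i$)
$\left(-1\right) \left(-30\right) \left(-150 + O\right) = \left(-1\right) \left(-30\right) \left(-150 + 2 i \sqrt{33}\right) = 30 \left(-150 + 2 i \sqrt{33}\right) = -4500 + 60 i \sqrt{33}$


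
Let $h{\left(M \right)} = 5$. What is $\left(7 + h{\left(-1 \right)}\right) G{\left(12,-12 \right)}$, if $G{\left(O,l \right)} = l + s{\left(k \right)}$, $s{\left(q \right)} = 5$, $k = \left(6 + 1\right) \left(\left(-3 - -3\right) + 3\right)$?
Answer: $-84$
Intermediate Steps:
$k = 21$ ($k = 7 \left(\left(-3 + 3\right) + 3\right) = 7 \left(0 + 3\right) = 7 \cdot 3 = 21$)
$G{\left(O,l \right)} = 5 + l$ ($G{\left(O,l \right)} = l + 5 = 5 + l$)
$\left(7 + h{\left(-1 \right)}\right) G{\left(12,-12 \right)} = \left(7 + 5\right) \left(5 - 12\right) = 12 \left(-7\right) = -84$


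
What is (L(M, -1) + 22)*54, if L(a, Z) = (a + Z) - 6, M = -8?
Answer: 378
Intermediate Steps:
L(a, Z) = -6 + Z + a (L(a, Z) = (Z + a) - 6 = -6 + Z + a)
(L(M, -1) + 22)*54 = ((-6 - 1 - 8) + 22)*54 = (-15 + 22)*54 = 7*54 = 378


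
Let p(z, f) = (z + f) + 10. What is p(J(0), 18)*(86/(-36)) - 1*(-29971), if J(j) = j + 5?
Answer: 179353/6 ≈ 29892.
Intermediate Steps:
J(j) = 5 + j
p(z, f) = 10 + f + z (p(z, f) = (f + z) + 10 = 10 + f + z)
p(J(0), 18)*(86/(-36)) - 1*(-29971) = (10 + 18 + (5 + 0))*(86/(-36)) - 1*(-29971) = (10 + 18 + 5)*(86*(-1/36)) + 29971 = 33*(-43/18) + 29971 = -473/6 + 29971 = 179353/6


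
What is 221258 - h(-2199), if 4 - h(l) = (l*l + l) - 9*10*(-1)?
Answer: 5054746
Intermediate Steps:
h(l) = -86 - l - l**2 (h(l) = 4 - ((l*l + l) - 9*10*(-1)) = 4 - ((l**2 + l) - 90*(-1)) = 4 - ((l + l**2) - 1*(-90)) = 4 - ((l + l**2) + 90) = 4 - (90 + l + l**2) = 4 + (-90 - l - l**2) = -86 - l - l**2)
221258 - h(-2199) = 221258 - (-86 - 1*(-2199) - 1*(-2199)**2) = 221258 - (-86 + 2199 - 1*4835601) = 221258 - (-86 + 2199 - 4835601) = 221258 - 1*(-4833488) = 221258 + 4833488 = 5054746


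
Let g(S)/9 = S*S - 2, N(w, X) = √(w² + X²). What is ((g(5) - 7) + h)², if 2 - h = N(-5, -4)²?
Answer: 25921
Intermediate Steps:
N(w, X) = √(X² + w²)
h = -39 (h = 2 - (√((-4)² + (-5)²))² = 2 - (√(16 + 25))² = 2 - (√41)² = 2 - 1*41 = 2 - 41 = -39)
g(S) = -18 + 9*S² (g(S) = 9*(S*S - 2) = 9*(S² - 2) = 9*(-2 + S²) = -18 + 9*S²)
((g(5) - 7) + h)² = (((-18 + 9*5²) - 7) - 39)² = (((-18 + 9*25) - 7) - 39)² = (((-18 + 225) - 7) - 39)² = ((207 - 7) - 39)² = (200 - 39)² = 161² = 25921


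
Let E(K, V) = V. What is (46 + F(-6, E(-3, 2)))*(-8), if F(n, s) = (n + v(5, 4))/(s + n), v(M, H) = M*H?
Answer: -340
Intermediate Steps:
v(M, H) = H*M
F(n, s) = (20 + n)/(n + s) (F(n, s) = (n + 4*5)/(s + n) = (n + 20)/(n + s) = (20 + n)/(n + s))
(46 + F(-6, E(-3, 2)))*(-8) = (46 + (20 - 6)/(-6 + 2))*(-8) = (46 + 14/(-4))*(-8) = (46 - ¼*14)*(-8) = (46 - 7/2)*(-8) = (85/2)*(-8) = -340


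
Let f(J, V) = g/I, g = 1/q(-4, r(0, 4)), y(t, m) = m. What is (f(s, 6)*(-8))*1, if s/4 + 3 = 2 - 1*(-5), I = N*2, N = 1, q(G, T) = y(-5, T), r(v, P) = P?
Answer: -1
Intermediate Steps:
q(G, T) = T
g = 1/4 ≈ 0.25000
I = 2 (I = 1*2 = 2)
s = 16 (s = -12 + 4*(2 - 1*(-5)) = -12 + 4*(2 + 5) = -12 + 4*7 = -12 + 28 = 16)
f(J, V) = 1/8 (f(J, V) = (1/4)/2 = (1/4)*(1/2) = 1/8)
(f(s, 6)*(-8))*1 = ((1/8)*(-8))*1 = -1*1 = -1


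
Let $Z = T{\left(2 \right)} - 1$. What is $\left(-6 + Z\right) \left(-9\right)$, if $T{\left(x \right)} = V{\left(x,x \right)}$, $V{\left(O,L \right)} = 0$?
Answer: $63$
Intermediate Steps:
$T{\left(x \right)} = 0$
$Z = -1$ ($Z = 0 - 1 = -1$)
$\left(-6 + Z\right) \left(-9\right) = \left(-6 - 1\right) \left(-9\right) = \left(-7\right) \left(-9\right) = 63$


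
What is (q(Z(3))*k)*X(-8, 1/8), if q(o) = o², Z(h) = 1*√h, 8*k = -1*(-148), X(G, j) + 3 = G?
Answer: -1221/2 ≈ -610.50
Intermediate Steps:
X(G, j) = -3 + G
k = 37/2 (k = (-1*(-148))/8 = (⅛)*148 = 37/2 ≈ 18.500)
Z(h) = √h
(q(Z(3))*k)*X(-8, 1/8) = ((√3)²*(37/2))*(-3 - 8) = (3*(37/2))*(-11) = (111/2)*(-11) = -1221/2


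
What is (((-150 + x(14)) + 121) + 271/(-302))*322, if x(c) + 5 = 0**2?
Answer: -1696779/151 ≈ -11237.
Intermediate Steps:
x(c) = -5 (x(c) = -5 + 0**2 = -5 + 0 = -5)
(((-150 + x(14)) + 121) + 271/(-302))*322 = (((-150 - 5) + 121) + 271/(-302))*322 = ((-155 + 121) + 271*(-1/302))*322 = (-34 - 271/302)*322 = -10539/302*322 = -1696779/151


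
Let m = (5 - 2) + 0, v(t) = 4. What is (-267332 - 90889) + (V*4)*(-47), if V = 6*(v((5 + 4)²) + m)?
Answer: -366117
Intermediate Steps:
m = 3 (m = 3 + 0 = 3)
V = 42 (V = 6*(4 + 3) = 6*7 = 42)
(-267332 - 90889) + (V*4)*(-47) = (-267332 - 90889) + (42*4)*(-47) = -358221 + 168*(-47) = -358221 - 7896 = -366117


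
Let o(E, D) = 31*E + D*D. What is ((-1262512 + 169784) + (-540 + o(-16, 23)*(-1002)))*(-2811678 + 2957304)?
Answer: -164023515084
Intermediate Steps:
o(E, D) = D**2 + 31*E (o(E, D) = 31*E + D**2 = D**2 + 31*E)
((-1262512 + 169784) + (-540 + o(-16, 23)*(-1002)))*(-2811678 + 2957304) = ((-1262512 + 169784) + (-540 + (23**2 + 31*(-16))*(-1002)))*(-2811678 + 2957304) = (-1092728 + (-540 + (529 - 496)*(-1002)))*145626 = (-1092728 + (-540 + 33*(-1002)))*145626 = (-1092728 + (-540 - 33066))*145626 = (-1092728 - 33606)*145626 = -1126334*145626 = -164023515084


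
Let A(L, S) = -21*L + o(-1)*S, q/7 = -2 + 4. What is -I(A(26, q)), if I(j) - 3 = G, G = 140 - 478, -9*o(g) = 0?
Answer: 335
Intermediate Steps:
q = 14 (q = 7*(-2 + 4) = 7*2 = 14)
o(g) = 0 (o(g) = -⅑*0 = 0)
A(L, S) = -21*L (A(L, S) = -21*L + 0*S = -21*L + 0 = -21*L)
G = -338
I(j) = -335 (I(j) = 3 - 338 = -335)
-I(A(26, q)) = -1*(-335) = 335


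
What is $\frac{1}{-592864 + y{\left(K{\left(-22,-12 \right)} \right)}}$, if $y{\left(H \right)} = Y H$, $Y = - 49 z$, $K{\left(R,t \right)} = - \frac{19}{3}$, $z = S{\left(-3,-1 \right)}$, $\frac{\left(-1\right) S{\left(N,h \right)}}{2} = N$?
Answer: $- \frac{1}{591002} \approx -1.692 \cdot 10^{-6}$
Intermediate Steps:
$S{\left(N,h \right)} = - 2 N$
$z = 6$ ($z = \left(-2\right) \left(-3\right) = 6$)
$K{\left(R,t \right)} = - \frac{19}{3}$ ($K{\left(R,t \right)} = \left(-19\right) \frac{1}{3} = - \frac{19}{3}$)
$Y = -294$ ($Y = \left(-49\right) 6 = -294$)
$y{\left(H \right)} = - 294 H$
$\frac{1}{-592864 + y{\left(K{\left(-22,-12 \right)} \right)}} = \frac{1}{-592864 - -1862} = \frac{1}{-592864 + 1862} = \frac{1}{-591002} = - \frac{1}{591002}$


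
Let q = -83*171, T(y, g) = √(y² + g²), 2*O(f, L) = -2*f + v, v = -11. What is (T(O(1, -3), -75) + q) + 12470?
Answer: -1723 + √22669/2 ≈ -1647.7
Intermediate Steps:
O(f, L) = -11/2 - f (O(f, L) = (-2*f - 11)/2 = (-11 - 2*f)/2 = -11/2 - f)
T(y, g) = √(g² + y²)
q = -14193
(T(O(1, -3), -75) + q) + 12470 = (√((-75)² + (-11/2 - 1*1)²) - 14193) + 12470 = (√(5625 + (-11/2 - 1)²) - 14193) + 12470 = (√(5625 + (-13/2)²) - 14193) + 12470 = (√(5625 + 169/4) - 14193) + 12470 = (√(22669/4) - 14193) + 12470 = (√22669/2 - 14193) + 12470 = (-14193 + √22669/2) + 12470 = -1723 + √22669/2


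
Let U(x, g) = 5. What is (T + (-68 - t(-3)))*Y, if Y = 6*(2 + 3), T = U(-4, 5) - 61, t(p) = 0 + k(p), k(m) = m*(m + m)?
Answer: -4260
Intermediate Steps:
k(m) = 2*m² (k(m) = m*(2*m) = 2*m²)
t(p) = 2*p² (t(p) = 0 + 2*p² = 2*p²)
T = -56 (T = 5 - 61 = -56)
Y = 30 (Y = 6*5 = 30)
(T + (-68 - t(-3)))*Y = (-56 + (-68 - 2*(-3)²))*30 = (-56 + (-68 - 2*9))*30 = (-56 + (-68 - 1*18))*30 = (-56 + (-68 - 18))*30 = (-56 - 86)*30 = -142*30 = -4260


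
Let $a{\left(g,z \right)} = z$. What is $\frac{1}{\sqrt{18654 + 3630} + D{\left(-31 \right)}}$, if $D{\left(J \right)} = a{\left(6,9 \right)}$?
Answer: $- \frac{1}{2467} + \frac{2 \sqrt{619}}{7401} \approx 0.006318$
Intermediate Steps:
$D{\left(J \right)} = 9$
$\frac{1}{\sqrt{18654 + 3630} + D{\left(-31 \right)}} = \frac{1}{\sqrt{18654 + 3630} + 9} = \frac{1}{\sqrt{22284} + 9} = \frac{1}{6 \sqrt{619} + 9} = \frac{1}{9 + 6 \sqrt{619}}$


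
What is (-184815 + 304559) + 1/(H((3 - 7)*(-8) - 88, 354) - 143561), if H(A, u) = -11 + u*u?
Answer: 2186046463/18256 ≈ 1.1974e+5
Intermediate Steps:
H(A, u) = -11 + u**2
(-184815 + 304559) + 1/(H((3 - 7)*(-8) - 88, 354) - 143561) = (-184815 + 304559) + 1/((-11 + 354**2) - 143561) = 119744 + 1/((-11 + 125316) - 143561) = 119744 + 1/(125305 - 143561) = 119744 + 1/(-18256) = 119744 - 1/18256 = 2186046463/18256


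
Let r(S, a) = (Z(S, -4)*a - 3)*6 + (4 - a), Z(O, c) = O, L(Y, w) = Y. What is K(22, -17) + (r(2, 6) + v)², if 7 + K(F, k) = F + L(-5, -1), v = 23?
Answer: 5635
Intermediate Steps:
r(S, a) = -14 - a + 6*S*a (r(S, a) = (S*a - 3)*6 + (4 - a) = (-3 + S*a)*6 + (4 - a) = (-18 + 6*S*a) + (4 - a) = -14 - a + 6*S*a)
K(F, k) = -12 + F (K(F, k) = -7 + (F - 5) = -7 + (-5 + F) = -12 + F)
K(22, -17) + (r(2, 6) + v)² = (-12 + 22) + ((-14 - 1*6 + 6*2*6) + 23)² = 10 + ((-14 - 6 + 72) + 23)² = 10 + (52 + 23)² = 10 + 75² = 10 + 5625 = 5635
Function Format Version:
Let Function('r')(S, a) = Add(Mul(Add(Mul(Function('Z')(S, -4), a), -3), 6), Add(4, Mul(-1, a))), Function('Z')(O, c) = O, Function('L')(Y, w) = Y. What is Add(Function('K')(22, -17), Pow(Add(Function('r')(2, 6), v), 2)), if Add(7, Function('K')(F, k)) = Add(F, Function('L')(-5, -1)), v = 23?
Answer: 5635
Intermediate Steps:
Function('r')(S, a) = Add(-14, Mul(-1, a), Mul(6, S, a)) (Function('r')(S, a) = Add(Mul(Add(Mul(S, a), -3), 6), Add(4, Mul(-1, a))) = Add(Mul(Add(-3, Mul(S, a)), 6), Add(4, Mul(-1, a))) = Add(Add(-18, Mul(6, S, a)), Add(4, Mul(-1, a))) = Add(-14, Mul(-1, a), Mul(6, S, a)))
Function('K')(F, k) = Add(-12, F) (Function('K')(F, k) = Add(-7, Add(F, -5)) = Add(-7, Add(-5, F)) = Add(-12, F))
Add(Function('K')(22, -17), Pow(Add(Function('r')(2, 6), v), 2)) = Add(Add(-12, 22), Pow(Add(Add(-14, Mul(-1, 6), Mul(6, 2, 6)), 23), 2)) = Add(10, Pow(Add(Add(-14, -6, 72), 23), 2)) = Add(10, Pow(Add(52, 23), 2)) = Add(10, Pow(75, 2)) = Add(10, 5625) = 5635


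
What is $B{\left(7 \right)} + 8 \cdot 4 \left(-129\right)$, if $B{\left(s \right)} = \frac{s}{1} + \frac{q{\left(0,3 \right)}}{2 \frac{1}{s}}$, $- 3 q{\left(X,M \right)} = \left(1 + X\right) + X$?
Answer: $- \frac{24733}{6} \approx -4122.2$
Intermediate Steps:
$q{\left(X,M \right)} = - \frac{1}{3} - \frac{2 X}{3}$ ($q{\left(X,M \right)} = - \frac{\left(1 + X\right) + X}{3} = - \frac{1 + 2 X}{3} = - \frac{1}{3} - \frac{2 X}{3}$)
$B{\left(s \right)} = \frac{5 s}{6}$ ($B{\left(s \right)} = \frac{s}{1} + \frac{- \frac{1}{3} - 0}{2 \frac{1}{s}} = s 1 + \left(- \frac{1}{3} + 0\right) \frac{s}{2} = s - \frac{\frac{1}{2} s}{3} = s - \frac{s}{6} = \frac{5 s}{6}$)
$B{\left(7 \right)} + 8 \cdot 4 \left(-129\right) = \frac{5}{6} \cdot 7 + 8 \cdot 4 \left(-129\right) = \frac{35}{6} + 32 \left(-129\right) = \frac{35}{6} - 4128 = - \frac{24733}{6}$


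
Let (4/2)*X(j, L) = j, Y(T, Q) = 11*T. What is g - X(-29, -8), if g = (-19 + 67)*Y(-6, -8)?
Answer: -6307/2 ≈ -3153.5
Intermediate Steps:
X(j, L) = j/2
g = -3168 (g = (-19 + 67)*(11*(-6)) = 48*(-66) = -3168)
g - X(-29, -8) = -3168 - (-29)/2 = -3168 - 1*(-29/2) = -3168 + 29/2 = -6307/2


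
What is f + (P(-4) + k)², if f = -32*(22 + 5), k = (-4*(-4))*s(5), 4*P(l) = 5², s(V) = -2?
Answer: -3215/16 ≈ -200.94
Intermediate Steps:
P(l) = 25/4 (P(l) = (¼)*5² = (¼)*25 = 25/4)
k = -32 (k = -4*(-4)*(-2) = 16*(-2) = -32)
f = -864 (f = -32*27 = -864)
f + (P(-4) + k)² = -864 + (25/4 - 32)² = -864 + (-103/4)² = -864 + 10609/16 = -3215/16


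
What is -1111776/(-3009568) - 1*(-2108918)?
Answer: 198341663725/94049 ≈ 2.1089e+6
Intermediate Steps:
-1111776/(-3009568) - 1*(-2108918) = -1111776*(-1/3009568) + 2108918 = 34743/94049 + 2108918 = 198341663725/94049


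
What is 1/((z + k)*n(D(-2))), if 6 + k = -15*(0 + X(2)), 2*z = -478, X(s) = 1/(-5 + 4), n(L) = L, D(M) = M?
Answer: 1/460 ≈ 0.0021739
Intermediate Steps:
X(s) = -1 (X(s) = 1/(-1) = -1)
z = -239 (z = (½)*(-478) = -239)
k = 9 (k = -6 - 15*(0 - 1) = -6 - 15*(-1) = -6 + 15 = 9)
1/((z + k)*n(D(-2))) = 1/((-239 + 9)*(-2)) = 1/(-230*(-2)) = 1/460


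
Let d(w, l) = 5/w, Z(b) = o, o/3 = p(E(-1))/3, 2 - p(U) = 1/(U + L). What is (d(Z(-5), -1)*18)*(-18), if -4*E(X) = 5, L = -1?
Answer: -7290/11 ≈ -662.73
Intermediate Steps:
E(X) = -5/4 (E(X) = -1/4*5 = -5/4)
p(U) = 2 - 1/(-1 + U) (p(U) = 2 - 1/(U - 1) = 2 - 1/(-1 + U))
o = 22/9 (o = 3*(((-3 + 2*(-5/4))/(-1 - 5/4))/3) = 3*(((-3 - 5/2)/(-9/4))*(1/3)) = 3*(-4/9*(-11/2)*(1/3)) = 3*((22/9)*(1/3)) = 3*(22/27) = 22/9 ≈ 2.4444)
Z(b) = 22/9
(d(Z(-5), -1)*18)*(-18) = ((5/(22/9))*18)*(-18) = ((5*(9/22))*18)*(-18) = ((45/22)*18)*(-18) = (405/11)*(-18) = -7290/11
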